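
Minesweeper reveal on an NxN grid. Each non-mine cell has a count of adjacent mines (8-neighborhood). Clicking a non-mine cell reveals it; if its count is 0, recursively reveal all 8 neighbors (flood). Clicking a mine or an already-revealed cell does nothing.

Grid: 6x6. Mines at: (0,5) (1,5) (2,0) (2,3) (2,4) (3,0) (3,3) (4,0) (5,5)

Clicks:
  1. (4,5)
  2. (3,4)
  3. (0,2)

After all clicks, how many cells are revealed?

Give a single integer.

Answer: 12

Derivation:
Click 1 (4,5) count=1: revealed 1 new [(4,5)] -> total=1
Click 2 (3,4) count=3: revealed 1 new [(3,4)] -> total=2
Click 3 (0,2) count=0: revealed 10 new [(0,0) (0,1) (0,2) (0,3) (0,4) (1,0) (1,1) (1,2) (1,3) (1,4)] -> total=12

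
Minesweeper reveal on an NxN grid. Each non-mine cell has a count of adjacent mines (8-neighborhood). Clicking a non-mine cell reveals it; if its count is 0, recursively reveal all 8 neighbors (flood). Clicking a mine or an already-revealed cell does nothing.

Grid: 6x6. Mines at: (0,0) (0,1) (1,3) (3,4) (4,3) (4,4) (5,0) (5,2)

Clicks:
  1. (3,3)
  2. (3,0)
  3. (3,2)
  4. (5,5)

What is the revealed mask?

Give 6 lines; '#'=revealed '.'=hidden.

Click 1 (3,3) count=3: revealed 1 new [(3,3)] -> total=1
Click 2 (3,0) count=0: revealed 12 new [(1,0) (1,1) (1,2) (2,0) (2,1) (2,2) (3,0) (3,1) (3,2) (4,0) (4,1) (4,2)] -> total=13
Click 3 (3,2) count=1: revealed 0 new [(none)] -> total=13
Click 4 (5,5) count=1: revealed 1 new [(5,5)] -> total=14

Answer: ......
###...
###...
####..
###...
.....#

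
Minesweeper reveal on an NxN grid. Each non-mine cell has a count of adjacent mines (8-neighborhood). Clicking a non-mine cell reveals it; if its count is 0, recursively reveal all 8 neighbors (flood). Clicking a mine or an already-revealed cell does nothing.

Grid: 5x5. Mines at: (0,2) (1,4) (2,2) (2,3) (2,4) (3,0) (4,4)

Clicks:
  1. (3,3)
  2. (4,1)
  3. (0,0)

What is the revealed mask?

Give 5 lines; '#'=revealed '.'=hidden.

Answer: ##...
##...
##...
...#.
.#...

Derivation:
Click 1 (3,3) count=4: revealed 1 new [(3,3)] -> total=1
Click 2 (4,1) count=1: revealed 1 new [(4,1)] -> total=2
Click 3 (0,0) count=0: revealed 6 new [(0,0) (0,1) (1,0) (1,1) (2,0) (2,1)] -> total=8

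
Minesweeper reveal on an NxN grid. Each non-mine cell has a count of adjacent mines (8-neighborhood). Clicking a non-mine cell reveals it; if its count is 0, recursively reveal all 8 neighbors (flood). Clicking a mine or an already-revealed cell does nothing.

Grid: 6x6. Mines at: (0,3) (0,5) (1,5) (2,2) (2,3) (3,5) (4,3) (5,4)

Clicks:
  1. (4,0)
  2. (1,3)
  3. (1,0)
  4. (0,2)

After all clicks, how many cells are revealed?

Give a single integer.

Click 1 (4,0) count=0: revealed 17 new [(0,0) (0,1) (0,2) (1,0) (1,1) (1,2) (2,0) (2,1) (3,0) (3,1) (3,2) (4,0) (4,1) (4,2) (5,0) (5,1) (5,2)] -> total=17
Click 2 (1,3) count=3: revealed 1 new [(1,3)] -> total=18
Click 3 (1,0) count=0: revealed 0 new [(none)] -> total=18
Click 4 (0,2) count=1: revealed 0 new [(none)] -> total=18

Answer: 18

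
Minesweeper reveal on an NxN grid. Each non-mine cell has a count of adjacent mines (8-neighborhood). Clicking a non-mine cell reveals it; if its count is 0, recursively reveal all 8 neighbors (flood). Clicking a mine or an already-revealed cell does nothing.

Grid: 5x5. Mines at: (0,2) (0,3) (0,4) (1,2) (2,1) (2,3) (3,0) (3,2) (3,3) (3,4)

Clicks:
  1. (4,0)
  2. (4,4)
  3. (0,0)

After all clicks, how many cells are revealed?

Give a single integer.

Click 1 (4,0) count=1: revealed 1 new [(4,0)] -> total=1
Click 2 (4,4) count=2: revealed 1 new [(4,4)] -> total=2
Click 3 (0,0) count=0: revealed 4 new [(0,0) (0,1) (1,0) (1,1)] -> total=6

Answer: 6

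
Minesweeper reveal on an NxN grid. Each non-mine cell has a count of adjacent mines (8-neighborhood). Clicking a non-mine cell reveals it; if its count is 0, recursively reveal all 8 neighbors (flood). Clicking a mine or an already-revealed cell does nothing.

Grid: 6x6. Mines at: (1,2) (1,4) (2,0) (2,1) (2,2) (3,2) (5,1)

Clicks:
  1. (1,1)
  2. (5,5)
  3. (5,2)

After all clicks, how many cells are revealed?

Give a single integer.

Answer: 15

Derivation:
Click 1 (1,1) count=4: revealed 1 new [(1,1)] -> total=1
Click 2 (5,5) count=0: revealed 14 new [(2,3) (2,4) (2,5) (3,3) (3,4) (3,5) (4,2) (4,3) (4,4) (4,5) (5,2) (5,3) (5,4) (5,5)] -> total=15
Click 3 (5,2) count=1: revealed 0 new [(none)] -> total=15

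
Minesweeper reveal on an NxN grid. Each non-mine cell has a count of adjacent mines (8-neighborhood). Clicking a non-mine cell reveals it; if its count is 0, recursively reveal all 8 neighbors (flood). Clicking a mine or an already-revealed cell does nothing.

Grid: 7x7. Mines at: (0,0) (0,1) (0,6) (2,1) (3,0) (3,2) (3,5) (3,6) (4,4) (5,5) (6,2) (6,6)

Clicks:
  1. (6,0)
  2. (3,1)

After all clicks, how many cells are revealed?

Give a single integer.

Click 1 (6,0) count=0: revealed 6 new [(4,0) (4,1) (5,0) (5,1) (6,0) (6,1)] -> total=6
Click 2 (3,1) count=3: revealed 1 new [(3,1)] -> total=7

Answer: 7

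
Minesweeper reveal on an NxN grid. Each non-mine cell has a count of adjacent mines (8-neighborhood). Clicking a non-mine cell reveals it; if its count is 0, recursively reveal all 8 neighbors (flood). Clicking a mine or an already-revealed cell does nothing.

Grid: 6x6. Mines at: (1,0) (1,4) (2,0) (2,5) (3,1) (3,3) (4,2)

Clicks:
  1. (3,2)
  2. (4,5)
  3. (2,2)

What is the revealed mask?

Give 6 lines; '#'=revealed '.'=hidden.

Answer: ......
......
..#...
..#.##
...###
...###

Derivation:
Click 1 (3,2) count=3: revealed 1 new [(3,2)] -> total=1
Click 2 (4,5) count=0: revealed 8 new [(3,4) (3,5) (4,3) (4,4) (4,5) (5,3) (5,4) (5,5)] -> total=9
Click 3 (2,2) count=2: revealed 1 new [(2,2)] -> total=10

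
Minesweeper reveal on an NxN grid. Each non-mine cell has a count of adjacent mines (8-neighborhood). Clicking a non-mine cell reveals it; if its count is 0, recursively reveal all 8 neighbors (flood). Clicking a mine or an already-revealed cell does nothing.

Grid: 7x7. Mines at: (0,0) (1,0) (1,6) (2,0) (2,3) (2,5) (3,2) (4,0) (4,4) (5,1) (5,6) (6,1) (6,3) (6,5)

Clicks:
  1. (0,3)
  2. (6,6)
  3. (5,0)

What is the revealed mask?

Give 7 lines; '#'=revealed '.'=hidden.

Click 1 (0,3) count=0: revealed 10 new [(0,1) (0,2) (0,3) (0,4) (0,5) (1,1) (1,2) (1,3) (1,4) (1,5)] -> total=10
Click 2 (6,6) count=2: revealed 1 new [(6,6)] -> total=11
Click 3 (5,0) count=3: revealed 1 new [(5,0)] -> total=12

Answer: .#####.
.#####.
.......
.......
.......
#......
......#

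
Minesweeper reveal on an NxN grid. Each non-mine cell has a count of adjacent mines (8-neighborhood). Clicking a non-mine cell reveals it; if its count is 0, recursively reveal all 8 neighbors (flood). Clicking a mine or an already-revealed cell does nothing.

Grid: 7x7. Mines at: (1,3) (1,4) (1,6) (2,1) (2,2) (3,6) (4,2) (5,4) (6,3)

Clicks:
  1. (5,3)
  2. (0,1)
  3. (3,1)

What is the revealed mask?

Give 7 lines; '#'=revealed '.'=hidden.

Click 1 (5,3) count=3: revealed 1 new [(5,3)] -> total=1
Click 2 (0,1) count=0: revealed 6 new [(0,0) (0,1) (0,2) (1,0) (1,1) (1,2)] -> total=7
Click 3 (3,1) count=3: revealed 1 new [(3,1)] -> total=8

Answer: ###....
###....
.......
.#.....
.......
...#...
.......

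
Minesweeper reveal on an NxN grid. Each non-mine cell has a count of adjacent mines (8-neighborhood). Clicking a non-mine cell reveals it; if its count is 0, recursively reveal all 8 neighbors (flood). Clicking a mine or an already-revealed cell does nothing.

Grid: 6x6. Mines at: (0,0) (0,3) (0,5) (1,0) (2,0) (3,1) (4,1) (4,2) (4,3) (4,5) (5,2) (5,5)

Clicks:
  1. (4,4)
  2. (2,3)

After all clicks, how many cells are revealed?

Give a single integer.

Answer: 13

Derivation:
Click 1 (4,4) count=3: revealed 1 new [(4,4)] -> total=1
Click 2 (2,3) count=0: revealed 12 new [(1,2) (1,3) (1,4) (1,5) (2,2) (2,3) (2,4) (2,5) (3,2) (3,3) (3,4) (3,5)] -> total=13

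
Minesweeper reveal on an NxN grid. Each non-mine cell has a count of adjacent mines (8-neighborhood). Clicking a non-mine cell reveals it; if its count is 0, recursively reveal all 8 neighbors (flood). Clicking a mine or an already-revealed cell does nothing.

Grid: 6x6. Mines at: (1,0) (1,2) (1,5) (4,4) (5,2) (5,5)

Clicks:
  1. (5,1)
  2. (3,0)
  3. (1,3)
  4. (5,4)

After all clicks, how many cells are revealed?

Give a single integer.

Answer: 16

Derivation:
Click 1 (5,1) count=1: revealed 1 new [(5,1)] -> total=1
Click 2 (3,0) count=0: revealed 13 new [(2,0) (2,1) (2,2) (2,3) (3,0) (3,1) (3,2) (3,3) (4,0) (4,1) (4,2) (4,3) (5,0)] -> total=14
Click 3 (1,3) count=1: revealed 1 new [(1,3)] -> total=15
Click 4 (5,4) count=2: revealed 1 new [(5,4)] -> total=16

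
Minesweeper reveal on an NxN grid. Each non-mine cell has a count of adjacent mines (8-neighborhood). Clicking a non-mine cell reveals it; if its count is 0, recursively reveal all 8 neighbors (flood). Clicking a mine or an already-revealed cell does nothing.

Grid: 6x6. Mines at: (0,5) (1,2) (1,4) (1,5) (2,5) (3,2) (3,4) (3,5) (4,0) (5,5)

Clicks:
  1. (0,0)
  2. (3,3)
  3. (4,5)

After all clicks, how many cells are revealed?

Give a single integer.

Click 1 (0,0) count=0: revealed 8 new [(0,0) (0,1) (1,0) (1,1) (2,0) (2,1) (3,0) (3,1)] -> total=8
Click 2 (3,3) count=2: revealed 1 new [(3,3)] -> total=9
Click 3 (4,5) count=3: revealed 1 new [(4,5)] -> total=10

Answer: 10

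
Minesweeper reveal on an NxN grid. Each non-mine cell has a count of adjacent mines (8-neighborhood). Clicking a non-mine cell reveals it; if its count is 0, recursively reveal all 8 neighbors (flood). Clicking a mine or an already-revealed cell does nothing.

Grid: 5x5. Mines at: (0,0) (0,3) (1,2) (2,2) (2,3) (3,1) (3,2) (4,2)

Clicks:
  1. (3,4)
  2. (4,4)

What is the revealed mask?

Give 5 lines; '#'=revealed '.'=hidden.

Click 1 (3,4) count=1: revealed 1 new [(3,4)] -> total=1
Click 2 (4,4) count=0: revealed 3 new [(3,3) (4,3) (4,4)] -> total=4

Answer: .....
.....
.....
...##
...##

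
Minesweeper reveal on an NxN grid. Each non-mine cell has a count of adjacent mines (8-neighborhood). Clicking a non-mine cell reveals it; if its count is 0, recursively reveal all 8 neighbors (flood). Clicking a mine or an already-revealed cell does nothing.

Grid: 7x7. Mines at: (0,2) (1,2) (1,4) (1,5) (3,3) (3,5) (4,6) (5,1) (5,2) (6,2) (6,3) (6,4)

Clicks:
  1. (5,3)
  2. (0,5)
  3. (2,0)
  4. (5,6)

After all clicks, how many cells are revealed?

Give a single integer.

Answer: 16

Derivation:
Click 1 (5,3) count=4: revealed 1 new [(5,3)] -> total=1
Click 2 (0,5) count=2: revealed 1 new [(0,5)] -> total=2
Click 3 (2,0) count=0: revealed 13 new [(0,0) (0,1) (1,0) (1,1) (2,0) (2,1) (2,2) (3,0) (3,1) (3,2) (4,0) (4,1) (4,2)] -> total=15
Click 4 (5,6) count=1: revealed 1 new [(5,6)] -> total=16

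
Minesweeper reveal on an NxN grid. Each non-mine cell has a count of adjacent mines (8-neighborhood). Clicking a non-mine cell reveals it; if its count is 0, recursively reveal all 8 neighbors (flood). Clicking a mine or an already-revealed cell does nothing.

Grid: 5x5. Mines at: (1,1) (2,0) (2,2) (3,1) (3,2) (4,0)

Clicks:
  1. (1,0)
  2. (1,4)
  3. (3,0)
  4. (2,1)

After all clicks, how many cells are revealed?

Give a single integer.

Answer: 15

Derivation:
Click 1 (1,0) count=2: revealed 1 new [(1,0)] -> total=1
Click 2 (1,4) count=0: revealed 12 new [(0,2) (0,3) (0,4) (1,2) (1,3) (1,4) (2,3) (2,4) (3,3) (3,4) (4,3) (4,4)] -> total=13
Click 3 (3,0) count=3: revealed 1 new [(3,0)] -> total=14
Click 4 (2,1) count=5: revealed 1 new [(2,1)] -> total=15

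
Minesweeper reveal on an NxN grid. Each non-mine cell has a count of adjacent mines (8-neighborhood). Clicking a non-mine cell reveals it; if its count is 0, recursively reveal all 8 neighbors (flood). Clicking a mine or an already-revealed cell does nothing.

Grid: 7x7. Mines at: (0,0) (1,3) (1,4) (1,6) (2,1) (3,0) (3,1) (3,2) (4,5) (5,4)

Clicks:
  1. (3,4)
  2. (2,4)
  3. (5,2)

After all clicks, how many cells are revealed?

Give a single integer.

Click 1 (3,4) count=1: revealed 1 new [(3,4)] -> total=1
Click 2 (2,4) count=2: revealed 1 new [(2,4)] -> total=2
Click 3 (5,2) count=0: revealed 12 new [(4,0) (4,1) (4,2) (4,3) (5,0) (5,1) (5,2) (5,3) (6,0) (6,1) (6,2) (6,3)] -> total=14

Answer: 14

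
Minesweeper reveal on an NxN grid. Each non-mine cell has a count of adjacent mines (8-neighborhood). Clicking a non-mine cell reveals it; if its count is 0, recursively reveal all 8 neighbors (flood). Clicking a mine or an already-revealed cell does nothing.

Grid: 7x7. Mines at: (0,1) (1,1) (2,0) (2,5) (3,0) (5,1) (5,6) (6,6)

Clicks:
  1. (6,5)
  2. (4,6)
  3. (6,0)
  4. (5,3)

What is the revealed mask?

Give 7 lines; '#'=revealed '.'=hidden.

Answer: ..#####
..#####
.####..
.#####.
.######
..####.
#.####.

Derivation:
Click 1 (6,5) count=2: revealed 1 new [(6,5)] -> total=1
Click 2 (4,6) count=1: revealed 1 new [(4,6)] -> total=2
Click 3 (6,0) count=1: revealed 1 new [(6,0)] -> total=3
Click 4 (5,3) count=0: revealed 31 new [(0,2) (0,3) (0,4) (0,5) (0,6) (1,2) (1,3) (1,4) (1,5) (1,6) (2,1) (2,2) (2,3) (2,4) (3,1) (3,2) (3,3) (3,4) (3,5) (4,1) (4,2) (4,3) (4,4) (4,5) (5,2) (5,3) (5,4) (5,5) (6,2) (6,3) (6,4)] -> total=34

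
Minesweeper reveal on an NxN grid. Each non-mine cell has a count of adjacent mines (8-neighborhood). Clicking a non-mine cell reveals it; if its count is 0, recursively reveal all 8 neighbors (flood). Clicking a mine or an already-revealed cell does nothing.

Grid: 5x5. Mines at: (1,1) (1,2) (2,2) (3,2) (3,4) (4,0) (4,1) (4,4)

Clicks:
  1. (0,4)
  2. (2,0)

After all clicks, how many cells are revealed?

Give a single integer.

Click 1 (0,4) count=0: revealed 6 new [(0,3) (0,4) (1,3) (1,4) (2,3) (2,4)] -> total=6
Click 2 (2,0) count=1: revealed 1 new [(2,0)] -> total=7

Answer: 7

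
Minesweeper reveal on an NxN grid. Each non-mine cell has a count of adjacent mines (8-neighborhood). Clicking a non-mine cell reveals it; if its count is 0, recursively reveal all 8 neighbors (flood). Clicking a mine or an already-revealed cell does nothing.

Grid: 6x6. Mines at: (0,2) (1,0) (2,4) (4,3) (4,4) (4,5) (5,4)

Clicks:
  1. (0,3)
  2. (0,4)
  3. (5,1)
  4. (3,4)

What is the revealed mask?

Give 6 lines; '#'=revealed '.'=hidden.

Click 1 (0,3) count=1: revealed 1 new [(0,3)] -> total=1
Click 2 (0,4) count=0: revealed 5 new [(0,4) (0,5) (1,3) (1,4) (1,5)] -> total=6
Click 3 (5,1) count=0: revealed 16 new [(1,1) (1,2) (2,0) (2,1) (2,2) (2,3) (3,0) (3,1) (3,2) (3,3) (4,0) (4,1) (4,2) (5,0) (5,1) (5,2)] -> total=22
Click 4 (3,4) count=4: revealed 1 new [(3,4)] -> total=23

Answer: ...###
.#####
####..
#####.
###...
###...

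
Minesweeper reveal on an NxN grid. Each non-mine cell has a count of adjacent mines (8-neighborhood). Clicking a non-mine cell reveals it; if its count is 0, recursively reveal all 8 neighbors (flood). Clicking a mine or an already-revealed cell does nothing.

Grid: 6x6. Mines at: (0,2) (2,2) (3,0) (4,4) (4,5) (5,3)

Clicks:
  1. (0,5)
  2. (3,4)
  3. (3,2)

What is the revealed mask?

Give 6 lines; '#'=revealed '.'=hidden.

Answer: ...###
...###
...###
..####
......
......

Derivation:
Click 1 (0,5) count=0: revealed 12 new [(0,3) (0,4) (0,5) (1,3) (1,4) (1,5) (2,3) (2,4) (2,5) (3,3) (3,4) (3,5)] -> total=12
Click 2 (3,4) count=2: revealed 0 new [(none)] -> total=12
Click 3 (3,2) count=1: revealed 1 new [(3,2)] -> total=13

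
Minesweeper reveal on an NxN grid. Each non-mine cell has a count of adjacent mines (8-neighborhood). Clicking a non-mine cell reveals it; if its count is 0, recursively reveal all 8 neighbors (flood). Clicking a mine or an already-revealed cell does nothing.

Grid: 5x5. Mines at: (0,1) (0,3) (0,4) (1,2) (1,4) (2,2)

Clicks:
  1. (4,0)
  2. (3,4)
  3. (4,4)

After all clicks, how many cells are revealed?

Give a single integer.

Answer: 16

Derivation:
Click 1 (4,0) count=0: revealed 16 new [(1,0) (1,1) (2,0) (2,1) (2,3) (2,4) (3,0) (3,1) (3,2) (3,3) (3,4) (4,0) (4,1) (4,2) (4,3) (4,4)] -> total=16
Click 2 (3,4) count=0: revealed 0 new [(none)] -> total=16
Click 3 (4,4) count=0: revealed 0 new [(none)] -> total=16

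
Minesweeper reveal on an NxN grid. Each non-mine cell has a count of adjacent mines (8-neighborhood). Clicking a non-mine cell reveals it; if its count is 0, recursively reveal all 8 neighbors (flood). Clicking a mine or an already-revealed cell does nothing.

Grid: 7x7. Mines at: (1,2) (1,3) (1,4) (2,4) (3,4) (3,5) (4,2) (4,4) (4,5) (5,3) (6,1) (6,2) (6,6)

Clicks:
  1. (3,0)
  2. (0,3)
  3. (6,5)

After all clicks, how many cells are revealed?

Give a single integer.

Answer: 14

Derivation:
Click 1 (3,0) count=0: revealed 12 new [(0,0) (0,1) (1,0) (1,1) (2,0) (2,1) (3,0) (3,1) (4,0) (4,1) (5,0) (5,1)] -> total=12
Click 2 (0,3) count=3: revealed 1 new [(0,3)] -> total=13
Click 3 (6,5) count=1: revealed 1 new [(6,5)] -> total=14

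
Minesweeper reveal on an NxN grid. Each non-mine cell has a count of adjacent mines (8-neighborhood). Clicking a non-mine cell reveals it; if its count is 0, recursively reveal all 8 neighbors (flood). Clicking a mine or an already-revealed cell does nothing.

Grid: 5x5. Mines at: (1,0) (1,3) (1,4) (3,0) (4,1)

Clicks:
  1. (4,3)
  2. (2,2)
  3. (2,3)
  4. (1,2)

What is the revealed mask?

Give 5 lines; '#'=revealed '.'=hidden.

Click 1 (4,3) count=0: revealed 9 new [(2,2) (2,3) (2,4) (3,2) (3,3) (3,4) (4,2) (4,3) (4,4)] -> total=9
Click 2 (2,2) count=1: revealed 0 new [(none)] -> total=9
Click 3 (2,3) count=2: revealed 0 new [(none)] -> total=9
Click 4 (1,2) count=1: revealed 1 new [(1,2)] -> total=10

Answer: .....
..#..
..###
..###
..###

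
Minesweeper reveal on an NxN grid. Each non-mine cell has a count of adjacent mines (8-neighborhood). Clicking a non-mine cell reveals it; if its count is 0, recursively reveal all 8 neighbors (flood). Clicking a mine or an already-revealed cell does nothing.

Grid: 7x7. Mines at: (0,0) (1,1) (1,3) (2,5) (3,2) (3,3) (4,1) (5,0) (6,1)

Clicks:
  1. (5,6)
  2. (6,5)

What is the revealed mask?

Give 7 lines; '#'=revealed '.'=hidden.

Click 1 (5,6) count=0: revealed 18 new [(3,4) (3,5) (3,6) (4,2) (4,3) (4,4) (4,5) (4,6) (5,2) (5,3) (5,4) (5,5) (5,6) (6,2) (6,3) (6,4) (6,5) (6,6)] -> total=18
Click 2 (6,5) count=0: revealed 0 new [(none)] -> total=18

Answer: .......
.......
.......
....###
..#####
..#####
..#####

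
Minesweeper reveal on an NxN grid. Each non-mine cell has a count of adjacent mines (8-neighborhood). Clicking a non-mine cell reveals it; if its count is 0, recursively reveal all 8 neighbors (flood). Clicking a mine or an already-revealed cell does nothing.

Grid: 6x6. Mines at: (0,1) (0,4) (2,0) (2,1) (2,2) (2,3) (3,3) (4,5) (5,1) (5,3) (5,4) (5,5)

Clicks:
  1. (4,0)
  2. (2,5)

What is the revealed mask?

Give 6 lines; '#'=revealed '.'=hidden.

Answer: ......
....##
....##
....##
#.....
......

Derivation:
Click 1 (4,0) count=1: revealed 1 new [(4,0)] -> total=1
Click 2 (2,5) count=0: revealed 6 new [(1,4) (1,5) (2,4) (2,5) (3,4) (3,5)] -> total=7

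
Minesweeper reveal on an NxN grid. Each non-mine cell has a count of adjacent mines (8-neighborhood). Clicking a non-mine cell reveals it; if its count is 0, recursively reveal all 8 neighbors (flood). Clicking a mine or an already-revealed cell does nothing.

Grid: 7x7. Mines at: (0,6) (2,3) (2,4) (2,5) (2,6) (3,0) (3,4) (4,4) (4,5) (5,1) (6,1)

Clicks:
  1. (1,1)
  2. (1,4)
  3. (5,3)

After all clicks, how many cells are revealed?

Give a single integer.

Click 1 (1,1) count=0: revealed 15 new [(0,0) (0,1) (0,2) (0,3) (0,4) (0,5) (1,0) (1,1) (1,2) (1,3) (1,4) (1,5) (2,0) (2,1) (2,2)] -> total=15
Click 2 (1,4) count=3: revealed 0 new [(none)] -> total=15
Click 3 (5,3) count=1: revealed 1 new [(5,3)] -> total=16

Answer: 16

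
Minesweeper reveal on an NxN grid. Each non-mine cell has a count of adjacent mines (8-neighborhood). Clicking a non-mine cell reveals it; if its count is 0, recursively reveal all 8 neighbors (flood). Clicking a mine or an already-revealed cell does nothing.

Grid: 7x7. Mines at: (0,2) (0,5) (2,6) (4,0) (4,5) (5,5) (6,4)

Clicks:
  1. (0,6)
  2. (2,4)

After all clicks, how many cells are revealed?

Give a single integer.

Answer: 34

Derivation:
Click 1 (0,6) count=1: revealed 1 new [(0,6)] -> total=1
Click 2 (2,4) count=0: revealed 33 new [(0,0) (0,1) (1,0) (1,1) (1,2) (1,3) (1,4) (1,5) (2,0) (2,1) (2,2) (2,3) (2,4) (2,5) (3,0) (3,1) (3,2) (3,3) (3,4) (3,5) (4,1) (4,2) (4,3) (4,4) (5,0) (5,1) (5,2) (5,3) (5,4) (6,0) (6,1) (6,2) (6,3)] -> total=34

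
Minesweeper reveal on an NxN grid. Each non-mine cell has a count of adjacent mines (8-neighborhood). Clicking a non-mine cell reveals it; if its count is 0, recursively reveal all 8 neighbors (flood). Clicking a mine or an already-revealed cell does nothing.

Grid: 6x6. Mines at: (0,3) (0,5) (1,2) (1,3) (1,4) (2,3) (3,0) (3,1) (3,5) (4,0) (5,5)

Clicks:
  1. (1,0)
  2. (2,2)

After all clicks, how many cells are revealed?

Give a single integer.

Click 1 (1,0) count=0: revealed 6 new [(0,0) (0,1) (1,0) (1,1) (2,0) (2,1)] -> total=6
Click 2 (2,2) count=4: revealed 1 new [(2,2)] -> total=7

Answer: 7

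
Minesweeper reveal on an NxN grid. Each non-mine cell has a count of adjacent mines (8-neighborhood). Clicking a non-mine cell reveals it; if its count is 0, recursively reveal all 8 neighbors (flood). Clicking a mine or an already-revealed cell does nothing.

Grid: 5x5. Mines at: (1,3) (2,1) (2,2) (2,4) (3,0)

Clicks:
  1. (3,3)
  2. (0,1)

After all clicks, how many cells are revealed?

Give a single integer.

Answer: 7

Derivation:
Click 1 (3,3) count=2: revealed 1 new [(3,3)] -> total=1
Click 2 (0,1) count=0: revealed 6 new [(0,0) (0,1) (0,2) (1,0) (1,1) (1,2)] -> total=7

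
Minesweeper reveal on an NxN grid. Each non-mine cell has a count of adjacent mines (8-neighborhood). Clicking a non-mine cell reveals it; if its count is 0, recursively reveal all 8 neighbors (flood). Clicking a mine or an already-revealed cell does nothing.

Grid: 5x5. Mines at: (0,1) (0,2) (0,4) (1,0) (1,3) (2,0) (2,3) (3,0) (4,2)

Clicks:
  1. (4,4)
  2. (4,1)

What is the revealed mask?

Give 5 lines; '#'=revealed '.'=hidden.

Answer: .....
.....
.....
...##
.#.##

Derivation:
Click 1 (4,4) count=0: revealed 4 new [(3,3) (3,4) (4,3) (4,4)] -> total=4
Click 2 (4,1) count=2: revealed 1 new [(4,1)] -> total=5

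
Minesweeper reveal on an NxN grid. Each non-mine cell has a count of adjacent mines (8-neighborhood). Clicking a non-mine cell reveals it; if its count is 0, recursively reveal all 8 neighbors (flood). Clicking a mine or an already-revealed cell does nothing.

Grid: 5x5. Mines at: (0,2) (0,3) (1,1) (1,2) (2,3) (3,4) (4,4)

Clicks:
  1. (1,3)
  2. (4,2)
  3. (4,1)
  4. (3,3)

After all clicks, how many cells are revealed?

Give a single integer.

Click 1 (1,3) count=4: revealed 1 new [(1,3)] -> total=1
Click 2 (4,2) count=0: revealed 11 new [(2,0) (2,1) (2,2) (3,0) (3,1) (3,2) (3,3) (4,0) (4,1) (4,2) (4,3)] -> total=12
Click 3 (4,1) count=0: revealed 0 new [(none)] -> total=12
Click 4 (3,3) count=3: revealed 0 new [(none)] -> total=12

Answer: 12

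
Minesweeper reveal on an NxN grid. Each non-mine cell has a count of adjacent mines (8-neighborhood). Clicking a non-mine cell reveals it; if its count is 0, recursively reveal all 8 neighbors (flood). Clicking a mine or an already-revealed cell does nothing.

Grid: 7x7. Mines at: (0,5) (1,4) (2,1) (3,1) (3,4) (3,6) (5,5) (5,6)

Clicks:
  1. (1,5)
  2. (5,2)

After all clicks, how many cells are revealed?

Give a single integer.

Answer: 16

Derivation:
Click 1 (1,5) count=2: revealed 1 new [(1,5)] -> total=1
Click 2 (5,2) count=0: revealed 15 new [(4,0) (4,1) (4,2) (4,3) (4,4) (5,0) (5,1) (5,2) (5,3) (5,4) (6,0) (6,1) (6,2) (6,3) (6,4)] -> total=16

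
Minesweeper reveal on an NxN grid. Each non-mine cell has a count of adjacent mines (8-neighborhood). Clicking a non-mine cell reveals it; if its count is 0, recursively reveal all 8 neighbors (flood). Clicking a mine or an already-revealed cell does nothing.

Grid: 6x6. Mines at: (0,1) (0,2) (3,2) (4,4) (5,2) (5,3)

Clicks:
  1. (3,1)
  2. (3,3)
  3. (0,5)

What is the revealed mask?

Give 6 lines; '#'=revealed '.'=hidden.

Click 1 (3,1) count=1: revealed 1 new [(3,1)] -> total=1
Click 2 (3,3) count=2: revealed 1 new [(3,3)] -> total=2
Click 3 (0,5) count=0: revealed 11 new [(0,3) (0,4) (0,5) (1,3) (1,4) (1,5) (2,3) (2,4) (2,5) (3,4) (3,5)] -> total=13

Answer: ...###
...###
...###
.#.###
......
......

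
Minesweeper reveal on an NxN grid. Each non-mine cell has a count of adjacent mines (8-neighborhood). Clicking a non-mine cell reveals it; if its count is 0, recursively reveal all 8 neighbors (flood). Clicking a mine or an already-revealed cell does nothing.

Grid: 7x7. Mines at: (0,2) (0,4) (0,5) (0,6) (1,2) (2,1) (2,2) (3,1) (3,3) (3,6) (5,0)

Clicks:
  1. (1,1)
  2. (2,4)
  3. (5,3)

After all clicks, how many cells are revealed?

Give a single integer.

Answer: 20

Derivation:
Click 1 (1,1) count=4: revealed 1 new [(1,1)] -> total=1
Click 2 (2,4) count=1: revealed 1 new [(2,4)] -> total=2
Click 3 (5,3) count=0: revealed 18 new [(4,1) (4,2) (4,3) (4,4) (4,5) (4,6) (5,1) (5,2) (5,3) (5,4) (5,5) (5,6) (6,1) (6,2) (6,3) (6,4) (6,5) (6,6)] -> total=20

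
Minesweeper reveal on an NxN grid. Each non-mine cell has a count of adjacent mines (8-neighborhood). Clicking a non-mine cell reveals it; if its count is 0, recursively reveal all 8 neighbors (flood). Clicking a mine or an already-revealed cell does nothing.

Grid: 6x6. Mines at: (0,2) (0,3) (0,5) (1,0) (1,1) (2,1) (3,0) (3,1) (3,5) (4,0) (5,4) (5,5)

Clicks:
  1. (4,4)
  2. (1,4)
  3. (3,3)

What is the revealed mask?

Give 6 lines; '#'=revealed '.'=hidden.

Answer: ......
..###.
..###.
..###.
..###.
......

Derivation:
Click 1 (4,4) count=3: revealed 1 new [(4,4)] -> total=1
Click 2 (1,4) count=2: revealed 1 new [(1,4)] -> total=2
Click 3 (3,3) count=0: revealed 10 new [(1,2) (1,3) (2,2) (2,3) (2,4) (3,2) (3,3) (3,4) (4,2) (4,3)] -> total=12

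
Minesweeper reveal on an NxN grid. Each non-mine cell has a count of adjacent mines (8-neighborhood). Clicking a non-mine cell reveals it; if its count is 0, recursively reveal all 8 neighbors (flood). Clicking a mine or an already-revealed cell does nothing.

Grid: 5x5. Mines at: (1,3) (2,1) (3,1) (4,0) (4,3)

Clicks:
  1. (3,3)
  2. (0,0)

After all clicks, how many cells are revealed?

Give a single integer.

Click 1 (3,3) count=1: revealed 1 new [(3,3)] -> total=1
Click 2 (0,0) count=0: revealed 6 new [(0,0) (0,1) (0,2) (1,0) (1,1) (1,2)] -> total=7

Answer: 7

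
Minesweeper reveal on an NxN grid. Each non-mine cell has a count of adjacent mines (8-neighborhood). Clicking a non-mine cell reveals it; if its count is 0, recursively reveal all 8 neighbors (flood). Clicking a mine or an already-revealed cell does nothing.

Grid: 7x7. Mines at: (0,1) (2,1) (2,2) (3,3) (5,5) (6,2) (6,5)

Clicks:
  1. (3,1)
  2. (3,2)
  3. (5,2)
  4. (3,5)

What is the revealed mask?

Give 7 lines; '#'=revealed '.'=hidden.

Click 1 (3,1) count=2: revealed 1 new [(3,1)] -> total=1
Click 2 (3,2) count=3: revealed 1 new [(3,2)] -> total=2
Click 3 (5,2) count=1: revealed 1 new [(5,2)] -> total=3
Click 4 (3,5) count=0: revealed 20 new [(0,2) (0,3) (0,4) (0,5) (0,6) (1,2) (1,3) (1,4) (1,5) (1,6) (2,3) (2,4) (2,5) (2,6) (3,4) (3,5) (3,6) (4,4) (4,5) (4,6)] -> total=23

Answer: ..#####
..#####
...####
.##.###
....###
..#....
.......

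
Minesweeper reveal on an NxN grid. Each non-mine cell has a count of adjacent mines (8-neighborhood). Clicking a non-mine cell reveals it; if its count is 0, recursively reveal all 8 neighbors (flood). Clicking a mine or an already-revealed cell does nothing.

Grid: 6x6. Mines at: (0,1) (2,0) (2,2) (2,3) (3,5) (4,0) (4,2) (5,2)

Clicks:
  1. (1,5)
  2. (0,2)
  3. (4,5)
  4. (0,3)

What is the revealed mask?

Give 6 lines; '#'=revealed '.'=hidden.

Click 1 (1,5) count=0: revealed 10 new [(0,2) (0,3) (0,4) (0,5) (1,2) (1,3) (1,4) (1,5) (2,4) (2,5)] -> total=10
Click 2 (0,2) count=1: revealed 0 new [(none)] -> total=10
Click 3 (4,5) count=1: revealed 1 new [(4,5)] -> total=11
Click 4 (0,3) count=0: revealed 0 new [(none)] -> total=11

Answer: ..####
..####
....##
......
.....#
......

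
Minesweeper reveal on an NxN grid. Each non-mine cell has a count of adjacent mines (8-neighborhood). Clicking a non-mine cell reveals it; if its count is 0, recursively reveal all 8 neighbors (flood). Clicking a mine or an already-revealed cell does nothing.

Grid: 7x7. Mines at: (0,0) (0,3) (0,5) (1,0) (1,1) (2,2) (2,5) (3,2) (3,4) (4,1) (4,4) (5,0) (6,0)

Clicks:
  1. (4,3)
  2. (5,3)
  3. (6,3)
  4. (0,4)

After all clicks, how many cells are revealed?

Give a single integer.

Click 1 (4,3) count=3: revealed 1 new [(4,3)] -> total=1
Click 2 (5,3) count=1: revealed 1 new [(5,3)] -> total=2
Click 3 (6,3) count=0: revealed 15 new [(3,5) (3,6) (4,5) (4,6) (5,1) (5,2) (5,4) (5,5) (5,6) (6,1) (6,2) (6,3) (6,4) (6,5) (6,6)] -> total=17
Click 4 (0,4) count=2: revealed 1 new [(0,4)] -> total=18

Answer: 18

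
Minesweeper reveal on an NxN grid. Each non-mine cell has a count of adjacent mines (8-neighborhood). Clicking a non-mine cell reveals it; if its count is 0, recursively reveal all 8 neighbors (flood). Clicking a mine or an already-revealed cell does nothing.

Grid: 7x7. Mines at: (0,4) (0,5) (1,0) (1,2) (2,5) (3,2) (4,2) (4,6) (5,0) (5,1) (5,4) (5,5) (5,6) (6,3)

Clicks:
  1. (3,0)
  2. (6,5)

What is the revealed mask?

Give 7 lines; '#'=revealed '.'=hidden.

Click 1 (3,0) count=0: revealed 6 new [(2,0) (2,1) (3,0) (3,1) (4,0) (4,1)] -> total=6
Click 2 (6,5) count=3: revealed 1 new [(6,5)] -> total=7

Answer: .......
.......
##.....
##.....
##.....
.......
.....#.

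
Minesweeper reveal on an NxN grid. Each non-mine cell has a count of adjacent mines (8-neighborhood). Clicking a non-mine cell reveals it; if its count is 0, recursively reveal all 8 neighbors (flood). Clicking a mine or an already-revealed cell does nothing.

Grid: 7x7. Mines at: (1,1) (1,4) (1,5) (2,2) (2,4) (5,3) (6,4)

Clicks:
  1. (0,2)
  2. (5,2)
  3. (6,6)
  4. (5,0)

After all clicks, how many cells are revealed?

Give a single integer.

Click 1 (0,2) count=1: revealed 1 new [(0,2)] -> total=1
Click 2 (5,2) count=1: revealed 1 new [(5,2)] -> total=2
Click 3 (6,6) count=0: revealed 13 new [(2,5) (2,6) (3,4) (3,5) (3,6) (4,4) (4,5) (4,6) (5,4) (5,5) (5,6) (6,5) (6,6)] -> total=15
Click 4 (5,0) count=0: revealed 13 new [(2,0) (2,1) (3,0) (3,1) (3,2) (4,0) (4,1) (4,2) (5,0) (5,1) (6,0) (6,1) (6,2)] -> total=28

Answer: 28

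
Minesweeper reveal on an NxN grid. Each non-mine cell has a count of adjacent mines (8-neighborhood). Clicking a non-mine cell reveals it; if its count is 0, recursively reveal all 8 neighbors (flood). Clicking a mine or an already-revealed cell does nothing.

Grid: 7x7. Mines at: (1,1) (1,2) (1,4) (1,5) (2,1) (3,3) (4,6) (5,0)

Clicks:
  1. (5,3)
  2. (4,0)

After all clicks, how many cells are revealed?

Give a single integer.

Click 1 (5,3) count=0: revealed 17 new [(4,1) (4,2) (4,3) (4,4) (4,5) (5,1) (5,2) (5,3) (5,4) (5,5) (5,6) (6,1) (6,2) (6,3) (6,4) (6,5) (6,6)] -> total=17
Click 2 (4,0) count=1: revealed 1 new [(4,0)] -> total=18

Answer: 18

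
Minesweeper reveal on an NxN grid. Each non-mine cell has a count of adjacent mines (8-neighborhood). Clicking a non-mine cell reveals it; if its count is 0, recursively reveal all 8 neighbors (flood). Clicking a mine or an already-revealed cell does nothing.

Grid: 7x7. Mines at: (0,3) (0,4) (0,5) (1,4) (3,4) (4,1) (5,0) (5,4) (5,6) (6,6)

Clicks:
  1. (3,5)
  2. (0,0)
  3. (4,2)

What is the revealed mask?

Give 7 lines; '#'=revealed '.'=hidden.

Click 1 (3,5) count=1: revealed 1 new [(3,5)] -> total=1
Click 2 (0,0) count=0: revealed 15 new [(0,0) (0,1) (0,2) (1,0) (1,1) (1,2) (1,3) (2,0) (2,1) (2,2) (2,3) (3,0) (3,1) (3,2) (3,3)] -> total=16
Click 3 (4,2) count=1: revealed 1 new [(4,2)] -> total=17

Answer: ###....
####...
####...
####.#.
..#....
.......
.......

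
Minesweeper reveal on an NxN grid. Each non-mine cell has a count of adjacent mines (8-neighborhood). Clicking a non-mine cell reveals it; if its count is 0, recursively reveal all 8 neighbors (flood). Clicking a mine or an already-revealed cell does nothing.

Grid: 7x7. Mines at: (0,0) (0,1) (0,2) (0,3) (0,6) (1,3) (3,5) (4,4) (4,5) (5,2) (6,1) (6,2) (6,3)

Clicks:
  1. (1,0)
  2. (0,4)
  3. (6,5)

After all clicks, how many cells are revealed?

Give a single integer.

Answer: 8

Derivation:
Click 1 (1,0) count=2: revealed 1 new [(1,0)] -> total=1
Click 2 (0,4) count=2: revealed 1 new [(0,4)] -> total=2
Click 3 (6,5) count=0: revealed 6 new [(5,4) (5,5) (5,6) (6,4) (6,5) (6,6)] -> total=8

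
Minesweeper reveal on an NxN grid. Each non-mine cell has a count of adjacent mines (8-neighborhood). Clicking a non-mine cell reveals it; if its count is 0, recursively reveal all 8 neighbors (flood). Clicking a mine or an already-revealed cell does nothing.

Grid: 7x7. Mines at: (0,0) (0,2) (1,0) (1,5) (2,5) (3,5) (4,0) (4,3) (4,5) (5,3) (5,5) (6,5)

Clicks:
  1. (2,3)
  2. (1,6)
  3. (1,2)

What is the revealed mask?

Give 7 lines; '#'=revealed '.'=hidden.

Click 1 (2,3) count=0: revealed 12 new [(1,1) (1,2) (1,3) (1,4) (2,1) (2,2) (2,3) (2,4) (3,1) (3,2) (3,3) (3,4)] -> total=12
Click 2 (1,6) count=2: revealed 1 new [(1,6)] -> total=13
Click 3 (1,2) count=1: revealed 0 new [(none)] -> total=13

Answer: .......
.####.#
.####..
.####..
.......
.......
.......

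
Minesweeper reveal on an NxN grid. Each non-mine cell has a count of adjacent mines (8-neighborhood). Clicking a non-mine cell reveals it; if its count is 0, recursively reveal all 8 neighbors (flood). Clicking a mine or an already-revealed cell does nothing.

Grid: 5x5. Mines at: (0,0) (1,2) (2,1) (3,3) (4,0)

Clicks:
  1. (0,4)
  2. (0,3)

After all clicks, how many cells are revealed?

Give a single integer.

Click 1 (0,4) count=0: revealed 6 new [(0,3) (0,4) (1,3) (1,4) (2,3) (2,4)] -> total=6
Click 2 (0,3) count=1: revealed 0 new [(none)] -> total=6

Answer: 6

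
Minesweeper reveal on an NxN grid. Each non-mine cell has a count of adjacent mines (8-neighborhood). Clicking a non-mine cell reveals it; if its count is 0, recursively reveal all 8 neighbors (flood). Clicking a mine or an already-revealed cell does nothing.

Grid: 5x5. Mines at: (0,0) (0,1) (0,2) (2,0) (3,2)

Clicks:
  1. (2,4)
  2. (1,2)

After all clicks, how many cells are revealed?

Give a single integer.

Answer: 11

Derivation:
Click 1 (2,4) count=0: revealed 10 new [(0,3) (0,4) (1,3) (1,4) (2,3) (2,4) (3,3) (3,4) (4,3) (4,4)] -> total=10
Click 2 (1,2) count=2: revealed 1 new [(1,2)] -> total=11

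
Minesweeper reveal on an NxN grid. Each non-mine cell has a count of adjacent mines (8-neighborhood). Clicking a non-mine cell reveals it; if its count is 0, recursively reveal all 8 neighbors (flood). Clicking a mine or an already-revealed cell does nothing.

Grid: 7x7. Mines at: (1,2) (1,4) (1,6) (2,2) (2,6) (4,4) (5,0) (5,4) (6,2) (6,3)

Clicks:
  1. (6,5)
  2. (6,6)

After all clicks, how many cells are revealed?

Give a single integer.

Click 1 (6,5) count=1: revealed 1 new [(6,5)] -> total=1
Click 2 (6,6) count=0: revealed 7 new [(3,5) (3,6) (4,5) (4,6) (5,5) (5,6) (6,6)] -> total=8

Answer: 8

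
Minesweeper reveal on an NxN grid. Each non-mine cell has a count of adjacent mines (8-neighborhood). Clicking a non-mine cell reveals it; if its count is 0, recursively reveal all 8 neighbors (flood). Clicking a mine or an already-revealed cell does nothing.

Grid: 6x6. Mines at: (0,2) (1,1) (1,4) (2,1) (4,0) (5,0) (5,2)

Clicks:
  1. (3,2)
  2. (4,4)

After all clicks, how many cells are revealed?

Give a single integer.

Answer: 15

Derivation:
Click 1 (3,2) count=1: revealed 1 new [(3,2)] -> total=1
Click 2 (4,4) count=0: revealed 14 new [(2,2) (2,3) (2,4) (2,5) (3,3) (3,4) (3,5) (4,2) (4,3) (4,4) (4,5) (5,3) (5,4) (5,5)] -> total=15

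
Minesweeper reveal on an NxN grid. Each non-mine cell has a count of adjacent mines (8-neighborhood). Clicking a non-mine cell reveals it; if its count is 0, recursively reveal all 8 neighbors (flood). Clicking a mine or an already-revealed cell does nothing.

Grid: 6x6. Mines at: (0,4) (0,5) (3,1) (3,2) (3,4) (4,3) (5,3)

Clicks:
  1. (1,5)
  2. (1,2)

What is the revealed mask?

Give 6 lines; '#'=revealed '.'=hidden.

Click 1 (1,5) count=2: revealed 1 new [(1,5)] -> total=1
Click 2 (1,2) count=0: revealed 12 new [(0,0) (0,1) (0,2) (0,3) (1,0) (1,1) (1,2) (1,3) (2,0) (2,1) (2,2) (2,3)] -> total=13

Answer: ####..
####.#
####..
......
......
......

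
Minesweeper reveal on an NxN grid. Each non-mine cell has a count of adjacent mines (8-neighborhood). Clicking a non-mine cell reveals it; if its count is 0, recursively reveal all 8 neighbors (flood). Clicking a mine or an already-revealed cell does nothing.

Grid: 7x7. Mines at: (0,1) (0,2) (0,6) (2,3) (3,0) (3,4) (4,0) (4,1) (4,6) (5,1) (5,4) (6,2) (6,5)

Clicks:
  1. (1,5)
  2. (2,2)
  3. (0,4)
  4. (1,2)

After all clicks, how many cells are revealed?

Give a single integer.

Answer: 8

Derivation:
Click 1 (1,5) count=1: revealed 1 new [(1,5)] -> total=1
Click 2 (2,2) count=1: revealed 1 new [(2,2)] -> total=2
Click 3 (0,4) count=0: revealed 5 new [(0,3) (0,4) (0,5) (1,3) (1,4)] -> total=7
Click 4 (1,2) count=3: revealed 1 new [(1,2)] -> total=8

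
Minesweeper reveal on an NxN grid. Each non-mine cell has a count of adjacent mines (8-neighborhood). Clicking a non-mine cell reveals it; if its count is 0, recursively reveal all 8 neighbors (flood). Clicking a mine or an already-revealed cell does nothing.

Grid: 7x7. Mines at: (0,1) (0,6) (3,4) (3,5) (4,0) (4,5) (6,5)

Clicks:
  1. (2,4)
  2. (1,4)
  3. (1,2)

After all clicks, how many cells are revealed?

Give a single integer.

Answer: 34

Derivation:
Click 1 (2,4) count=2: revealed 1 new [(2,4)] -> total=1
Click 2 (1,4) count=0: revealed 33 new [(0,2) (0,3) (0,4) (0,5) (1,0) (1,1) (1,2) (1,3) (1,4) (1,5) (2,0) (2,1) (2,2) (2,3) (2,5) (3,0) (3,1) (3,2) (3,3) (4,1) (4,2) (4,3) (4,4) (5,0) (5,1) (5,2) (5,3) (5,4) (6,0) (6,1) (6,2) (6,3) (6,4)] -> total=34
Click 3 (1,2) count=1: revealed 0 new [(none)] -> total=34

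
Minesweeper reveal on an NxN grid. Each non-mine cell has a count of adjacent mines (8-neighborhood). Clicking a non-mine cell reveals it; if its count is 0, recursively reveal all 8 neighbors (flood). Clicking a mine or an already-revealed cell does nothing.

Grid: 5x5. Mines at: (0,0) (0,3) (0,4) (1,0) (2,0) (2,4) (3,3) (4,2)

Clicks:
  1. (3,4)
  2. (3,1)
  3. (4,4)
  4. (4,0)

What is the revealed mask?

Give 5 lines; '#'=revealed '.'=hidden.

Click 1 (3,4) count=2: revealed 1 new [(3,4)] -> total=1
Click 2 (3,1) count=2: revealed 1 new [(3,1)] -> total=2
Click 3 (4,4) count=1: revealed 1 new [(4,4)] -> total=3
Click 4 (4,0) count=0: revealed 3 new [(3,0) (4,0) (4,1)] -> total=6

Answer: .....
.....
.....
##..#
##..#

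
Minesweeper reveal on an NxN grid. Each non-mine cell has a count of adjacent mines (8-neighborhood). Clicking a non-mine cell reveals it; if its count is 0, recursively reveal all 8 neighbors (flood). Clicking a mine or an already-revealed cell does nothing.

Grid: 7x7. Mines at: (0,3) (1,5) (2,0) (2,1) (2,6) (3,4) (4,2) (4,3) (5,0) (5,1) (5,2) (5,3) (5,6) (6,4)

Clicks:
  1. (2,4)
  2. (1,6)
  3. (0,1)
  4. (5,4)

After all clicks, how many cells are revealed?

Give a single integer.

Click 1 (2,4) count=2: revealed 1 new [(2,4)] -> total=1
Click 2 (1,6) count=2: revealed 1 new [(1,6)] -> total=2
Click 3 (0,1) count=0: revealed 6 new [(0,0) (0,1) (0,2) (1,0) (1,1) (1,2)] -> total=8
Click 4 (5,4) count=3: revealed 1 new [(5,4)] -> total=9

Answer: 9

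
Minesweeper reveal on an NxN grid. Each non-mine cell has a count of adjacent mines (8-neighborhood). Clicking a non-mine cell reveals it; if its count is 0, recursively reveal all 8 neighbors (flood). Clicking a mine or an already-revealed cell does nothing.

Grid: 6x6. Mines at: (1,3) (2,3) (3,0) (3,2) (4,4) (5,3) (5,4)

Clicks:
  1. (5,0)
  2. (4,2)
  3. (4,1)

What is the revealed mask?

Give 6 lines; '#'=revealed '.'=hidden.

Answer: ......
......
......
......
###...
###...

Derivation:
Click 1 (5,0) count=0: revealed 6 new [(4,0) (4,1) (4,2) (5,0) (5,1) (5,2)] -> total=6
Click 2 (4,2) count=2: revealed 0 new [(none)] -> total=6
Click 3 (4,1) count=2: revealed 0 new [(none)] -> total=6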